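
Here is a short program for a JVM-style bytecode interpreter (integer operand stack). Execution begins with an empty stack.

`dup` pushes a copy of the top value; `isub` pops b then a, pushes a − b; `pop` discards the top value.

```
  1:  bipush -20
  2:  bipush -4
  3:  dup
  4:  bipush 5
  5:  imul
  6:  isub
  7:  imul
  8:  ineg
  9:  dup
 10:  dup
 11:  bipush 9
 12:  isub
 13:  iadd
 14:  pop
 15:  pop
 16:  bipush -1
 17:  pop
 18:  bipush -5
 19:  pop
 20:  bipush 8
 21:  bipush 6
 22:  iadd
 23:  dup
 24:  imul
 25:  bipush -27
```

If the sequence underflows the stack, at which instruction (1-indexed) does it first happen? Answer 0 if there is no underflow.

bipush -20 → [-20]
bipush -4  → [-20, -4]
dup        → [-20, -4, -4]
bipush 5   → [-20, -4, -4, 5]
imul       → [-20, -4, -20]
isub       → [-20, 16]
imul       → [-320]
ineg       → [320]
dup        → [320, 320]
dup        → [320, 320, 320]
bipush 9   → [320, 320, 320, 9]
isub       → [320, 320, 311]
iadd       → [320, 631]
pop        → [320]
pop        → []
bipush -1  → [-1]
pop        → []
bipush -5  → [-5]
pop        → []
bipush 8   → [8]
bipush 6   → [8, 6]
iadd       → [14]
dup        → [14, 14]
imul       → [196]
bipush -27 → [196, -27]

0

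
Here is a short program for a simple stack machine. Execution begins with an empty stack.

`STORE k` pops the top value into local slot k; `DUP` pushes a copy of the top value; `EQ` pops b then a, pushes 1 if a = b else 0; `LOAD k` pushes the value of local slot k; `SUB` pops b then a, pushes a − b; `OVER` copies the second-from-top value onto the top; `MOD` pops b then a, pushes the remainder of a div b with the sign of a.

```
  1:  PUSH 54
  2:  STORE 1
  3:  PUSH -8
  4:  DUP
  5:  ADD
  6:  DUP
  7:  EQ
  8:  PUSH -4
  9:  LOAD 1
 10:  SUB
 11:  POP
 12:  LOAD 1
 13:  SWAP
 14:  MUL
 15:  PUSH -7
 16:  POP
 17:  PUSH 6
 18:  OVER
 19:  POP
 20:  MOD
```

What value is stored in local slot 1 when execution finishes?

PUSH 54 : [54]
STORE 1 : []
PUSH -8 : [-8]
DUP     : [-8, -8]
ADD     : [-16]
DUP     : [-16, -16]
EQ      : [1]
PUSH -4 : [1, -4]
LOAD 1  : [1, -4, 54]
SUB     : [1, -58]
POP     : [1]
LOAD 1  : [1, 54]
SWAP    : [54, 1]
MUL     : [54]
PUSH -7 : [54, -7]
POP     : [54]
PUSH 6  : [54, 6]
OVER    : [54, 6, 54]
POP     : [54, 6]
MOD     : [0]

54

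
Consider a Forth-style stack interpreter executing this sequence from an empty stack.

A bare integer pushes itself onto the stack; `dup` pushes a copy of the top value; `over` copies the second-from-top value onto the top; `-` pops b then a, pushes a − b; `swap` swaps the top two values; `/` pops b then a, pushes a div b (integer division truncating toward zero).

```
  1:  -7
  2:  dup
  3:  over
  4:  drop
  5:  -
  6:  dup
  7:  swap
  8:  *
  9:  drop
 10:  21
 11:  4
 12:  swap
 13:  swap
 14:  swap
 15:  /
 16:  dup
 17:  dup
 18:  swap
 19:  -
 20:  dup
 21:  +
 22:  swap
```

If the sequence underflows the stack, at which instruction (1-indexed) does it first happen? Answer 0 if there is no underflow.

-7   -> -7
dup  -> -7 -7
over -> -7 -7 -7
drop -> -7 -7
-    -> 0
dup  -> 0 0
swap -> 0 0
*    -> 0
drop -> (empty)
21   -> 21
4    -> 21 4
swap -> 4 21
swap -> 21 4
swap -> 4 21
/    -> 0
dup  -> 0 0
dup  -> 0 0 0
swap -> 0 0 0
-    -> 0 0
dup  -> 0 0 0
+    -> 0 0
swap -> 0 0

0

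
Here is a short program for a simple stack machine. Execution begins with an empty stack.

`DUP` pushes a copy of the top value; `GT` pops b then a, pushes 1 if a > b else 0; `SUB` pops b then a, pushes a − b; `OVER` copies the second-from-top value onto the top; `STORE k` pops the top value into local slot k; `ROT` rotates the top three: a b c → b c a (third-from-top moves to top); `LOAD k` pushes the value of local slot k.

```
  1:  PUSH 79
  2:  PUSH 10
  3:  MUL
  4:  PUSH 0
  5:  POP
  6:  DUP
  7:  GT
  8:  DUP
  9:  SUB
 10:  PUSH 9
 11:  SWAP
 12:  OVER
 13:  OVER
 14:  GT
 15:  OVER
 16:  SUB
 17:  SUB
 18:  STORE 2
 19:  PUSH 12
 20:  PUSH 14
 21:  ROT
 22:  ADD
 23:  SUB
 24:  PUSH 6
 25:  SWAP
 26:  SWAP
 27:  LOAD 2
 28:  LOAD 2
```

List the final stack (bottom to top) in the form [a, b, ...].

[-11, 6, -1, -1]

PUSH 79  [79]
PUSH 10  [79, 10]
MUL      [790]
PUSH 0   [790, 0]
POP      [790]
DUP      [790, 790]
GT       [0]
DUP      [0, 0]
SUB      [0]
PUSH 9   [0, 9]
SWAP     [9, 0]
OVER     [9, 0, 9]
OVER     [9, 0, 9, 0]
GT       [9, 0, 1]
OVER     [9, 0, 1, 0]
SUB      [9, 0, 1]
SUB      [9, -1]
STORE 2  [9]
PUSH 12  [9, 12]
PUSH 14  [9, 12, 14]
ROT      [12, 14, 9]
ADD      [12, 23]
SUB      [-11]
PUSH 6   [-11, 6]
SWAP     [6, -11]
SWAP     [-11, 6]
LOAD 2   [-11, 6, -1]
LOAD 2   [-11, 6, -1, -1]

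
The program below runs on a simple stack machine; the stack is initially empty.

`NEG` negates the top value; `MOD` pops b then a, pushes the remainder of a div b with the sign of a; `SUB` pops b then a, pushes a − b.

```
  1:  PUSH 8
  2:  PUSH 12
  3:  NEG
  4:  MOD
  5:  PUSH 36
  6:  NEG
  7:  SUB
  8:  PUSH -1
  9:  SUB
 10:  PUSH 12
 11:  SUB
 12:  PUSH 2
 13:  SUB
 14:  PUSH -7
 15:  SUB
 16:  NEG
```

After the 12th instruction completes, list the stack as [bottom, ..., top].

PUSH 8  → 8
PUSH 12 → 8 12
NEG     → 8 -12
MOD     → 8
PUSH 36 → 8 36
NEG     → 8 -36
SUB     → 44
PUSH -1 → 44 -1
SUB     → 45
PUSH 12 → 45 12
SUB     → 33
PUSH 2  → 33 2

[33, 2]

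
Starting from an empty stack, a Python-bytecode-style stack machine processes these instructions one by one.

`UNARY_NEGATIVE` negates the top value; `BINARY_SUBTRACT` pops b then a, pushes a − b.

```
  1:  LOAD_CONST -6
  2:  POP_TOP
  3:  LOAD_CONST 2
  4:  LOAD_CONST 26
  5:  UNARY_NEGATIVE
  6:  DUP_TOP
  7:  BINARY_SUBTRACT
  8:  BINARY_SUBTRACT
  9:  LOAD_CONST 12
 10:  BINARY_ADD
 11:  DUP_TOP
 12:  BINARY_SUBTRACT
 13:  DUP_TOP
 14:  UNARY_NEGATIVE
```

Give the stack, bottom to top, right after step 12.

LOAD_CONST -6   : [-6]
POP_TOP         : []
LOAD_CONST 2    : [2]
LOAD_CONST 26   : [2, 26]
UNARY_NEGATIVE  : [2, -26]
DUP_TOP         : [2, -26, -26]
BINARY_SUBTRACT : [2, 0]
BINARY_SUBTRACT : [2]
LOAD_CONST 12   : [2, 12]
BINARY_ADD      : [14]
DUP_TOP         : [14, 14]
BINARY_SUBTRACT : [0]

[0]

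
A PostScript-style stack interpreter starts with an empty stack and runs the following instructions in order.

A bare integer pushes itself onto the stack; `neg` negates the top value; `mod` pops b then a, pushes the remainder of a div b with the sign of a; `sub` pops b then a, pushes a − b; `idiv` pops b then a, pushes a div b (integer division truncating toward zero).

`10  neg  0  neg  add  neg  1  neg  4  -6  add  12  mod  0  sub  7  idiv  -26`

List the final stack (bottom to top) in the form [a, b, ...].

[10, -1, 0, -26]

10   : [10]
neg  : [-10]
0    : [-10, 0]
neg  : [-10, 0]
add  : [-10]
neg  : [10]
1    : [10, 1]
neg  : [10, -1]
4    : [10, -1, 4]
-6   : [10, -1, 4, -6]
add  : [10, -1, -2]
12   : [10, -1, -2, 12]
mod  : [10, -1, -2]
0    : [10, -1, -2, 0]
sub  : [10, -1, -2]
7    : [10, -1, -2, 7]
idiv : [10, -1, 0]
-26  : [10, -1, 0, -26]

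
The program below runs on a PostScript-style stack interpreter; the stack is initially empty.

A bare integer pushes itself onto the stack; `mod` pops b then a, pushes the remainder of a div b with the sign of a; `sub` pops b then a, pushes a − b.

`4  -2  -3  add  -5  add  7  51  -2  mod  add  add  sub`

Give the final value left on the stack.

4   → [4]
-2  → [4, -2]
-3  → [4, -2, -3]
add → [4, -5]
-5  → [4, -5, -5]
add → [4, -10]
7   → [4, -10, 7]
51  → [4, -10, 7, 51]
-2  → [4, -10, 7, 51, -2]
mod → [4, -10, 7, 1]
add → [4, -10, 8]
add → [4, -2]
sub → [6]

6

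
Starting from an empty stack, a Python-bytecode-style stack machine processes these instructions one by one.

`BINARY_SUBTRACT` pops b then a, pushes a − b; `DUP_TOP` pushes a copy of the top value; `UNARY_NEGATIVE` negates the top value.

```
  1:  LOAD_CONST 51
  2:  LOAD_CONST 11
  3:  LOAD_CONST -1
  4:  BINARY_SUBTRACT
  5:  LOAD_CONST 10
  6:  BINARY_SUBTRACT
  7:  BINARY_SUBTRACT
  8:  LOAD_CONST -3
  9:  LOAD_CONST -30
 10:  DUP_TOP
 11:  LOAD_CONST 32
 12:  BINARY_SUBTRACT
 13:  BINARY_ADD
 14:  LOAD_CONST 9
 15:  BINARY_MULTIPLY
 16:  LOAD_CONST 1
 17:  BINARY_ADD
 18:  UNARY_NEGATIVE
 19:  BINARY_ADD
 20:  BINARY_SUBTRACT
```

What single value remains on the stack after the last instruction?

-775

LOAD_CONST 51   : 51
LOAD_CONST 11   : 51 11
LOAD_CONST -1   : 51 11 -1
BINARY_SUBTRACT : 51 12
LOAD_CONST 10   : 51 12 10
BINARY_SUBTRACT : 51 2
BINARY_SUBTRACT : 49
LOAD_CONST -3   : 49 -3
LOAD_CONST -30  : 49 -3 -30
DUP_TOP         : 49 -3 -30 -30
LOAD_CONST 32   : 49 -3 -30 -30 32
BINARY_SUBTRACT : 49 -3 -30 -62
BINARY_ADD      : 49 -3 -92
LOAD_CONST 9    : 49 -3 -92 9
BINARY_MULTIPLY : 49 -3 -828
LOAD_CONST 1    : 49 -3 -828 1
BINARY_ADD      : 49 -3 -827
UNARY_NEGATIVE  : 49 -3 827
BINARY_ADD      : 49 824
BINARY_SUBTRACT : -775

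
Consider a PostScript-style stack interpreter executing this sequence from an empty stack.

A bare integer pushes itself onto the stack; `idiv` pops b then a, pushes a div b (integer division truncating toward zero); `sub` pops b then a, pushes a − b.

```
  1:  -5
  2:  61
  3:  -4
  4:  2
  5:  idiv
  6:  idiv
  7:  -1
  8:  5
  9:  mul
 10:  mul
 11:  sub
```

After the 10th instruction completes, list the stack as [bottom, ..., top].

[-5, 150]

-5    [-5]
61    [-5, 61]
-4    [-5, 61, -4]
2     [-5, 61, -4, 2]
idiv  [-5, 61, -2]
idiv  [-5, -30]
-1    [-5, -30, -1]
5     [-5, -30, -1, 5]
mul   [-5, -30, -5]
mul   [-5, 150]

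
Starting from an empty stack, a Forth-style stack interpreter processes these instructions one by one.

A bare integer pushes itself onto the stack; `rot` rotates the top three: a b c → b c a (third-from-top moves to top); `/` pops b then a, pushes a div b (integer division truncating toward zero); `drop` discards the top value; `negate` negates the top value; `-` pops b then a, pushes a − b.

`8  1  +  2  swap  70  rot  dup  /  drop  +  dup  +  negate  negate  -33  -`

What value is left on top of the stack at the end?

191

8       8
1       8 1
+       9
2       9 2
swap    2 9
70      2 9 70
rot     9 70 2
dup     9 70 2 2
/       9 70 1
drop    9 70
+       79
dup     79 79
+       158
negate  -158
negate  158
-33     158 -33
-       191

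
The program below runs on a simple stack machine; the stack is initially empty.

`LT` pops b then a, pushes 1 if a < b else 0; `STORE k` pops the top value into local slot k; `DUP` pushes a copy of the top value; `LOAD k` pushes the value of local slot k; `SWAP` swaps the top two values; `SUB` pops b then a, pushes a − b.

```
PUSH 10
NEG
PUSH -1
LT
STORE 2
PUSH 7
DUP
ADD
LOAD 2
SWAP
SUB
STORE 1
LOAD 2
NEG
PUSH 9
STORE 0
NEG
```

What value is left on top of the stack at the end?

PUSH 10 → 10
NEG     → -10
PUSH -1 → -10 -1
LT      → 1
STORE 2 → (empty)
PUSH 7  → 7
DUP     → 7 7
ADD     → 14
LOAD 2  → 14 1
SWAP    → 1 14
SUB     → -13
STORE 1 → (empty)
LOAD 2  → 1
NEG     → -1
PUSH 9  → -1 9
STORE 0 → -1
NEG     → 1

1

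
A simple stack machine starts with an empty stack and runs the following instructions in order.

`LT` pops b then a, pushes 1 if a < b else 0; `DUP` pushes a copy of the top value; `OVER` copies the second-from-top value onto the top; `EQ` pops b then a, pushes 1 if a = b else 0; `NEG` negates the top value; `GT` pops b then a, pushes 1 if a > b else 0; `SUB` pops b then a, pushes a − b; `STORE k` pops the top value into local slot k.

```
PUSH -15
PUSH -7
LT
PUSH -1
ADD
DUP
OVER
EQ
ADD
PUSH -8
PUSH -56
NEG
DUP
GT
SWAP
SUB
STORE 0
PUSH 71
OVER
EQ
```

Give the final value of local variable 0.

PUSH -15  [-15]
PUSH -7   [-15, -7]
LT        [1]
PUSH -1   [1, -1]
ADD       [0]
DUP       [0, 0]
OVER      [0, 0, 0]
EQ        [0, 1]
ADD       [1]
PUSH -8   [1, -8]
PUSH -56  [1, -8, -56]
NEG       [1, -8, 56]
DUP       [1, -8, 56, 56]
GT        [1, -8, 0]
SWAP      [1, 0, -8]
SUB       [1, 8]
STORE 0   [1]
PUSH 71   [1, 71]
OVER      [1, 71, 1]
EQ        [1, 0]

8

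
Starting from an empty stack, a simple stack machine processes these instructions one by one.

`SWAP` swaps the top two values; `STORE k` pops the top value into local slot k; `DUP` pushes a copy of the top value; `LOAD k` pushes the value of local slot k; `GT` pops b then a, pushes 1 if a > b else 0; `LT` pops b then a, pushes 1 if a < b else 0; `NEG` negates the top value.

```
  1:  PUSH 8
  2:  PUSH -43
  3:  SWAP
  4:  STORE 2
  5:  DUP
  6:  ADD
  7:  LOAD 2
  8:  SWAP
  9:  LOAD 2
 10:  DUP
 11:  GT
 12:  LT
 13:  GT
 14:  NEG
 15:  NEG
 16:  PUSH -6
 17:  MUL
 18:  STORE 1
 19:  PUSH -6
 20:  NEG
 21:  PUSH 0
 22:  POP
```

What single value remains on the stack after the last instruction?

PUSH 8    8
PUSH -43  8 -43
SWAP      -43 8
STORE 2   -43
DUP       -43 -43
ADD       -86
LOAD 2    -86 8
SWAP      8 -86
LOAD 2    8 -86 8
DUP       8 -86 8 8
GT        8 -86 0
LT        8 1
GT        1
NEG       -1
NEG       1
PUSH -6   1 -6
MUL       -6
STORE 1   (empty)
PUSH -6   -6
NEG       6
PUSH 0    6 0
POP       6

6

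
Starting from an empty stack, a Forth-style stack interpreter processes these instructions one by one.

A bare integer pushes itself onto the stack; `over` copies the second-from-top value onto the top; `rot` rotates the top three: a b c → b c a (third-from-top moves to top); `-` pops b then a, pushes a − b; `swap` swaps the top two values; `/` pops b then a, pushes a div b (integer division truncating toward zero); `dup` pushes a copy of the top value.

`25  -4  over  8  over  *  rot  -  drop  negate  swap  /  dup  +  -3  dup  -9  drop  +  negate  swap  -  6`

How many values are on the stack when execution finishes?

2

25     -> 25
-4     -> 25 -4
over   -> 25 -4 25
8      -> 25 -4 25 8
over   -> 25 -4 25 8 25
*      -> 25 -4 25 200
rot    -> 25 25 200 -4
-      -> 25 25 204
drop   -> 25 25
negate -> 25 -25
swap   -> -25 25
/      -> -1
dup    -> -1 -1
+      -> -2
-3     -> -2 -3
dup    -> -2 -3 -3
-9     -> -2 -3 -3 -9
drop   -> -2 -3 -3
+      -> -2 -6
negate -> -2 6
swap   -> 6 -2
-      -> 8
6      -> 8 6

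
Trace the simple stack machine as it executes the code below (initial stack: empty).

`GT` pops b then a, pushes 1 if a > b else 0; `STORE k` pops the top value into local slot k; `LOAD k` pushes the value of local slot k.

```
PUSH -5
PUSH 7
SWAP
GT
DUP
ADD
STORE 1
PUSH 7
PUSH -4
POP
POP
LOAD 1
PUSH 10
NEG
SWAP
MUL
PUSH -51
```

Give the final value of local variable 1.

PUSH -5  : -5
PUSH 7   : -5 7
SWAP     : 7 -5
GT       : 1
DUP      : 1 1
ADD      : 2
STORE 1  : (empty)
PUSH 7   : 7
PUSH -4  : 7 -4
POP      : 7
POP      : (empty)
LOAD 1   : 2
PUSH 10  : 2 10
NEG      : 2 -10
SWAP     : -10 2
MUL      : -20
PUSH -51 : -20 -51

2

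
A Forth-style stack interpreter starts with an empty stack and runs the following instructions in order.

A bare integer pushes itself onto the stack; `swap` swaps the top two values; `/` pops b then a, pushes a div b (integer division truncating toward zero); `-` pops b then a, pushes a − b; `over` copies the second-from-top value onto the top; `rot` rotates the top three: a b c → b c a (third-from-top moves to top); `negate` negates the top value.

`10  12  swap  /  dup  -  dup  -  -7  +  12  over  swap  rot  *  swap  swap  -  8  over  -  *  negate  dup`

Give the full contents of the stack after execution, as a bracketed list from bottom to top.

[5313, 5313]

10     -> 10
12     -> 10 12
swap   -> 12 10
/      -> 1
dup    -> 1 1
-      -> 0
dup    -> 0 0
-      -> 0
-7     -> 0 -7
+      -> -7
12     -> -7 12
over   -> -7 12 -7
swap   -> -7 -7 12
rot    -> -7 12 -7
*      -> -7 -84
swap   -> -84 -7
swap   -> -7 -84
-      -> 77
8      -> 77 8
over   -> 77 8 77
-      -> 77 -69
*      -> -5313
negate -> 5313
dup    -> 5313 5313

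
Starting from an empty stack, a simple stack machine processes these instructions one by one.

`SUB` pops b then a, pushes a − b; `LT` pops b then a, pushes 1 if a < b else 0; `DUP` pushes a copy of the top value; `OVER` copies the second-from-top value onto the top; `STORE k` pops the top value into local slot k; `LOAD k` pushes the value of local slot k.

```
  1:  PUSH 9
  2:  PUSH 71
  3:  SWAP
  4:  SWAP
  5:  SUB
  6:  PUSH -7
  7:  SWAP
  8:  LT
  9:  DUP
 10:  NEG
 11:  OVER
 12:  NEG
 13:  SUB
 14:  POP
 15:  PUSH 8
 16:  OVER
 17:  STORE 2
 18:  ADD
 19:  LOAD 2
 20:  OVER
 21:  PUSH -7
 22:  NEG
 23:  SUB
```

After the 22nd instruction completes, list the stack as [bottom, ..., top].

PUSH 9  → [9]
PUSH 71 → [9, 71]
SWAP    → [71, 9]
SWAP    → [9, 71]
SUB     → [-62]
PUSH -7 → [-62, -7]
SWAP    → [-7, -62]
LT      → [0]
DUP     → [0, 0]
NEG     → [0, 0]
OVER    → [0, 0, 0]
NEG     → [0, 0, 0]
SUB     → [0, 0]
POP     → [0]
PUSH 8  → [0, 8]
OVER    → [0, 8, 0]
STORE 2 → [0, 8]
ADD     → [8]
LOAD 2  → [8, 0]
OVER    → [8, 0, 8]
PUSH -7 → [8, 0, 8, -7]
NEG     → [8, 0, 8, 7]

[8, 0, 8, 7]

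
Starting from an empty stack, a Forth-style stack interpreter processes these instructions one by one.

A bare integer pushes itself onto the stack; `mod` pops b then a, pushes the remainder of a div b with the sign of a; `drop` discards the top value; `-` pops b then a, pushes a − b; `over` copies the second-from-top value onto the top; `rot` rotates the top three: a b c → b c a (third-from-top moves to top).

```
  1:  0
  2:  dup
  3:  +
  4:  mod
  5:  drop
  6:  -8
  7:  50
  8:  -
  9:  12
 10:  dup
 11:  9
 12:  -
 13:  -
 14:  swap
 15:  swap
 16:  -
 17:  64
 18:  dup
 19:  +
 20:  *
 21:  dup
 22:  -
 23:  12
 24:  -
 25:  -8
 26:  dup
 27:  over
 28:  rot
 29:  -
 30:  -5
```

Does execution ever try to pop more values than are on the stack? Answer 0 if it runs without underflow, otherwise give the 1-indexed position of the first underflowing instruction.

4

0   -> [0]
dup -> [0, 0]
+   -> [0]
mod  — needs 2 operands, stack has 1 → underflow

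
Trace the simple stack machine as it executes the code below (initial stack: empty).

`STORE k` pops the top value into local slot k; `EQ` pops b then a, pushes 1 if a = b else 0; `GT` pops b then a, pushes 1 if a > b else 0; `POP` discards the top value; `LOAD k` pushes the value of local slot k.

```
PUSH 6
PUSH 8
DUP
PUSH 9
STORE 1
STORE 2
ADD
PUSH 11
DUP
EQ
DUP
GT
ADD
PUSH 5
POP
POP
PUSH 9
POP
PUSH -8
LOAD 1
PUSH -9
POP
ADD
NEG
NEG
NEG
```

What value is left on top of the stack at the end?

-1

PUSH 6  : [6]
PUSH 8  : [6, 8]
DUP     : [6, 8, 8]
PUSH 9  : [6, 8, 8, 9]
STORE 1 : [6, 8, 8]
STORE 2 : [6, 8]
ADD     : [14]
PUSH 11 : [14, 11]
DUP     : [14, 11, 11]
EQ      : [14, 1]
DUP     : [14, 1, 1]
GT      : [14, 0]
ADD     : [14]
PUSH 5  : [14, 5]
POP     : [14]
POP     : []
PUSH 9  : [9]
POP     : []
PUSH -8 : [-8]
LOAD 1  : [-8, 9]
PUSH -9 : [-8, 9, -9]
POP     : [-8, 9]
ADD     : [1]
NEG     : [-1]
NEG     : [1]
NEG     : [-1]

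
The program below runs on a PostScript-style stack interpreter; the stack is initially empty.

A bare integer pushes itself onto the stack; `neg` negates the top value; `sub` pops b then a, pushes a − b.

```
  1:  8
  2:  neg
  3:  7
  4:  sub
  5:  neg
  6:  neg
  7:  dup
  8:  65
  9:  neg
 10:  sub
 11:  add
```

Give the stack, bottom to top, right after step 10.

8    [8]
neg  [-8]
7    [-8, 7]
sub  [-15]
neg  [15]
neg  [-15]
dup  [-15, -15]
65   [-15, -15, 65]
neg  [-15, -15, -65]
sub  [-15, 50]

[-15, 50]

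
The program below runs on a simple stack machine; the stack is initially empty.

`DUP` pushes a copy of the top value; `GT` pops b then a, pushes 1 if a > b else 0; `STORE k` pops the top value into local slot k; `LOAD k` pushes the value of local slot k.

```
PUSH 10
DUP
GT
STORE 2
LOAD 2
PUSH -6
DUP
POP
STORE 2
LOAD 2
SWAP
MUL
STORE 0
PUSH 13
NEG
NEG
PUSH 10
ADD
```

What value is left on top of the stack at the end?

PUSH 10 -> 10
DUP     -> 10 10
GT      -> 0
STORE 2 -> (empty)
LOAD 2  -> 0
PUSH -6 -> 0 -6
DUP     -> 0 -6 -6
POP     -> 0 -6
STORE 2 -> 0
LOAD 2  -> 0 -6
SWAP    -> -6 0
MUL     -> 0
STORE 0 -> (empty)
PUSH 13 -> 13
NEG     -> -13
NEG     -> 13
PUSH 10 -> 13 10
ADD     -> 23

23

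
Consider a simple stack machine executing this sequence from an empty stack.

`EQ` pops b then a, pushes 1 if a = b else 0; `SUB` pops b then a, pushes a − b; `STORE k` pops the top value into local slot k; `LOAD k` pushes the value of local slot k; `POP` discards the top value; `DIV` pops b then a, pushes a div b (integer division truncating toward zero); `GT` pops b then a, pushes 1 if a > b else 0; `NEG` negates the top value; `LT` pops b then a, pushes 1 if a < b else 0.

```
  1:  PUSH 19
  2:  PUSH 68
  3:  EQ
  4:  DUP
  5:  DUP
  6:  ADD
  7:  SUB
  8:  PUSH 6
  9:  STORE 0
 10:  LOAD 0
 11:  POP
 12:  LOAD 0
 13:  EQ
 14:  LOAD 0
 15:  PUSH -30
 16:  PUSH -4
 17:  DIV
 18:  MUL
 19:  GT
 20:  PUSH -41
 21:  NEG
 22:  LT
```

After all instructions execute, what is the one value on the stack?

PUSH 19  : [19]
PUSH 68  : [19, 68]
EQ       : [0]
DUP      : [0, 0]
DUP      : [0, 0, 0]
ADD      : [0, 0]
SUB      : [0]
PUSH 6   : [0, 6]
STORE 0  : [0]
LOAD 0   : [0, 6]
POP      : [0]
LOAD 0   : [0, 6]
EQ       : [0]
LOAD 0   : [0, 6]
PUSH -30 : [0, 6, -30]
PUSH -4  : [0, 6, -30, -4]
DIV      : [0, 6, 7]
MUL      : [0, 42]
GT       : [0]
PUSH -41 : [0, -41]
NEG      : [0, 41]
LT       : [1]

1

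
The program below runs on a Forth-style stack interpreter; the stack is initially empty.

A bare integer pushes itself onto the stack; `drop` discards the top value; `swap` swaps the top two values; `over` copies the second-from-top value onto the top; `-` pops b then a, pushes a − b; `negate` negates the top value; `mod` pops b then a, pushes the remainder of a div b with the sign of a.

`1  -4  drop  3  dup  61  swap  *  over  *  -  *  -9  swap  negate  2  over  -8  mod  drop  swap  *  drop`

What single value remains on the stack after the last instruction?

-9

1       [1]
-4      [1, -4]
drop    [1]
3       [1, 3]
dup     [1, 3, 3]
61      [1, 3, 3, 61]
swap    [1, 3, 61, 3]
*       [1, 3, 183]
over    [1, 3, 183, 3]
*       [1, 3, 549]
-       [1, -546]
*       [-546]
-9      [-546, -9]
swap    [-9, -546]
negate  [-9, 546]
2       [-9, 546, 2]
over    [-9, 546, 2, 546]
-8      [-9, 546, 2, 546, -8]
mod     [-9, 546, 2, 2]
drop    [-9, 546, 2]
swap    [-9, 2, 546]
*       [-9, 1092]
drop    [-9]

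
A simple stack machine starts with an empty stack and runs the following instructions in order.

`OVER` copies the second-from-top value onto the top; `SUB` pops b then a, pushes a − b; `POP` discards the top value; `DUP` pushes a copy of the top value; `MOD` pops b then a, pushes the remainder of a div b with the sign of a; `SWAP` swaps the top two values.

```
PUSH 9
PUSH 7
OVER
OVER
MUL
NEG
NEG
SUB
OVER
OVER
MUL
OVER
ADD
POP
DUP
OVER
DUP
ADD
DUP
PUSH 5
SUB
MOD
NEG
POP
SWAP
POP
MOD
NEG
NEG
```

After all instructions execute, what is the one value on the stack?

9

PUSH 9 : [9]
PUSH 7 : [9, 7]
OVER   : [9, 7, 9]
OVER   : [9, 7, 9, 7]
MUL    : [9, 7, 63]
NEG    : [9, 7, -63]
NEG    : [9, 7, 63]
SUB    : [9, -56]
OVER   : [9, -56, 9]
OVER   : [9, -56, 9, -56]
MUL    : [9, -56, -504]
OVER   : [9, -56, -504, -56]
ADD    : [9, -56, -560]
POP    : [9, -56]
DUP    : [9, -56, -56]
OVER   : [9, -56, -56, -56]
DUP    : [9, -56, -56, -56, -56]
ADD    : [9, -56, -56, -112]
DUP    : [9, -56, -56, -112, -112]
PUSH 5 : [9, -56, -56, -112, -112, 5]
SUB    : [9, -56, -56, -112, -117]
MOD    : [9, -56, -56, -112]
NEG    : [9, -56, -56, 112]
POP    : [9, -56, -56]
SWAP   : [9, -56, -56]
POP    : [9, -56]
MOD    : [9]
NEG    : [-9]
NEG    : [9]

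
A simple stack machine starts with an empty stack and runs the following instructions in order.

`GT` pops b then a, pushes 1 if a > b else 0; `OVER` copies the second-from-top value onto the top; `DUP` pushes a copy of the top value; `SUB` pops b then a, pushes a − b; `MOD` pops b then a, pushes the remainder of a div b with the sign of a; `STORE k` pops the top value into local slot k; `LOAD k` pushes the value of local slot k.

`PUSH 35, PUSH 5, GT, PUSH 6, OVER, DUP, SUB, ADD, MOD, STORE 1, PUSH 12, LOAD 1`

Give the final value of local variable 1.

PUSH 35 → 35
PUSH 5  → 35 5
GT      → 1
PUSH 6  → 1 6
OVER    → 1 6 1
DUP     → 1 6 1 1
SUB     → 1 6 0
ADD     → 1 6
MOD     → 1
STORE 1 → (empty)
PUSH 12 → 12
LOAD 1  → 12 1

1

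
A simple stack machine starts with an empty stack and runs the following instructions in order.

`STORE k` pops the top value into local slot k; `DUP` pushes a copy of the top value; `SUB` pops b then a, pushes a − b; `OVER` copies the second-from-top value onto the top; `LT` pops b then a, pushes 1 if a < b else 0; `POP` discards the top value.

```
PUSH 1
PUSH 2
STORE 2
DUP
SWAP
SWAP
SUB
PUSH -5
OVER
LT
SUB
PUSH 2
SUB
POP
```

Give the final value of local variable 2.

PUSH 1  -> 1
PUSH 2  -> 1 2
STORE 2 -> 1
DUP     -> 1 1
SWAP    -> 1 1
SWAP    -> 1 1
SUB     -> 0
PUSH -5 -> 0 -5
OVER    -> 0 -5 0
LT      -> 0 1
SUB     -> -1
PUSH 2  -> -1 2
SUB     -> -3
POP     -> (empty)

2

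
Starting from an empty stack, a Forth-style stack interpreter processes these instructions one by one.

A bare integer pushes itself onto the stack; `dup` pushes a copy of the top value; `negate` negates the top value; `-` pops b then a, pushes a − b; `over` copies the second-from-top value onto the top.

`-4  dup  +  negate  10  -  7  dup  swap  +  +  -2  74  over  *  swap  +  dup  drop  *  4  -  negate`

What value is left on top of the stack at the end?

-4     -> -4
dup    -> -4 -4
+      -> -8
negate -> 8
10     -> 8 10
-      -> -2
7      -> -2 7
dup    -> -2 7 7
swap   -> -2 7 7
+      -> -2 14
+      -> 12
-2     -> 12 -2
74     -> 12 -2 74
over   -> 12 -2 74 -2
*      -> 12 -2 -148
swap   -> 12 -148 -2
+      -> 12 -150
dup    -> 12 -150 -150
drop   -> 12 -150
*      -> -1800
4      -> -1800 4
-      -> -1804
negate -> 1804

1804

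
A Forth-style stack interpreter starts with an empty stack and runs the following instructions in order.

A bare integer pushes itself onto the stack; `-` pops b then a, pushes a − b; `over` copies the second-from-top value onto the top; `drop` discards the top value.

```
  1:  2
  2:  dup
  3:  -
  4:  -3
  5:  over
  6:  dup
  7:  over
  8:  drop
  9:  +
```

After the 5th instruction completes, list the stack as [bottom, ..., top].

[0, -3, 0]

2     2
dup   2 2
-     0
-3    0 -3
over  0 -3 0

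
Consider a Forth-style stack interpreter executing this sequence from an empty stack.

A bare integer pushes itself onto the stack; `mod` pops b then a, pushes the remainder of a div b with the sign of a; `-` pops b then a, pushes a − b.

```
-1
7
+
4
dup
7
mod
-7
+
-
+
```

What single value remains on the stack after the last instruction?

-1   -1
7    -1 7
+    6
4    6 4
dup  6 4 4
7    6 4 4 7
mod  6 4 4
-7   6 4 4 -7
+    6 4 -3
-    6 7
+    13

13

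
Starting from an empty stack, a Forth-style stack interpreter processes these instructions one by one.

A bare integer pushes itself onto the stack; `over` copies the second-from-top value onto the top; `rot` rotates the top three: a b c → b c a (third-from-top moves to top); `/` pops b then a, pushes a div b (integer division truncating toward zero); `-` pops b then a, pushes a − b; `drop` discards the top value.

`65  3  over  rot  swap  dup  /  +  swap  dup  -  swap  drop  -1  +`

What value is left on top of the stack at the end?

-1

65   : 65
3    : 65 3
over : 65 3 65
rot  : 3 65 65
swap : 3 65 65
dup  : 3 65 65 65
/    : 3 65 1
+    : 3 66
swap : 66 3
dup  : 66 3 3
-    : 66 0
swap : 0 66
drop : 0
-1   : 0 -1
+    : -1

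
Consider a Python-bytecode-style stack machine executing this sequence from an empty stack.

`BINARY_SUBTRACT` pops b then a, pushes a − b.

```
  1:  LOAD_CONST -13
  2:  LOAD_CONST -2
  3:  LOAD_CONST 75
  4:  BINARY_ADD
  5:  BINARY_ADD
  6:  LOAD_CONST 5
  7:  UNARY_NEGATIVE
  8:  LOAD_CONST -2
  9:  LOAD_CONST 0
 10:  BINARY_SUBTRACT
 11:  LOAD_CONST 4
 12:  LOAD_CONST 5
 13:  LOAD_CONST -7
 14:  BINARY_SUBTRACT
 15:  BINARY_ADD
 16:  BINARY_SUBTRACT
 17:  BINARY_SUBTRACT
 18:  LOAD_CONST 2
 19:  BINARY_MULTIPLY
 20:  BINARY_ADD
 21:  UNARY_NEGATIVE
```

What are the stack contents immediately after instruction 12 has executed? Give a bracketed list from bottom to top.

[60, -5, -2, 4, 5]

LOAD_CONST -13   -13
LOAD_CONST -2    -13 -2
LOAD_CONST 75    -13 -2 75
BINARY_ADD       -13 73
BINARY_ADD       60
LOAD_CONST 5     60 5
UNARY_NEGATIVE   60 -5
LOAD_CONST -2    60 -5 -2
LOAD_CONST 0     60 -5 -2 0
BINARY_SUBTRACT  60 -5 -2
LOAD_CONST 4     60 -5 -2 4
LOAD_CONST 5     60 -5 -2 4 5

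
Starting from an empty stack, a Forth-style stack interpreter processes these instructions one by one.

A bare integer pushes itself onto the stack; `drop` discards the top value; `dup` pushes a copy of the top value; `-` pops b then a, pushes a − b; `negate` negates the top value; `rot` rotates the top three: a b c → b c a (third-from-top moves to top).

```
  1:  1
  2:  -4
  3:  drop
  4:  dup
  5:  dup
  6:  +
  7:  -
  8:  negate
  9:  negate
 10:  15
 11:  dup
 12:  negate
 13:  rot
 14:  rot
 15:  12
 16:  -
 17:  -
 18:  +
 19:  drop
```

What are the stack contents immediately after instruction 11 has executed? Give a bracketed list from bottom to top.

[-1, 15, 15]

1      -> [1]
-4     -> [1, -4]
drop   -> [1]
dup    -> [1, 1]
dup    -> [1, 1, 1]
+      -> [1, 2]
-      -> [-1]
negate -> [1]
negate -> [-1]
15     -> [-1, 15]
dup    -> [-1, 15, 15]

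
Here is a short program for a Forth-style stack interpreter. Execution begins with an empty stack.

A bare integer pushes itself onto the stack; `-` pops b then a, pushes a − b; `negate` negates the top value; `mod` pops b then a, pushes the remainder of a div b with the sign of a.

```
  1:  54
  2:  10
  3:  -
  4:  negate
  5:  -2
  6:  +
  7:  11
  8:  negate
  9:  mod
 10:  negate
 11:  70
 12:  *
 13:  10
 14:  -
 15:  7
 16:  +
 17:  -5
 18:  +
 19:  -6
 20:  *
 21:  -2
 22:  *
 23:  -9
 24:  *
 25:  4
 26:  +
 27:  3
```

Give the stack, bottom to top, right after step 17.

54     → 54
10     → 54 10
-      → 44
negate → -44
-2     → -44 -2
+      → -46
11     → -46 11
negate → -46 -11
mod    → -2
negate → 2
70     → 2 70
*      → 140
10     → 140 10
-      → 130
7      → 130 7
+      → 137
-5     → 137 -5

[137, -5]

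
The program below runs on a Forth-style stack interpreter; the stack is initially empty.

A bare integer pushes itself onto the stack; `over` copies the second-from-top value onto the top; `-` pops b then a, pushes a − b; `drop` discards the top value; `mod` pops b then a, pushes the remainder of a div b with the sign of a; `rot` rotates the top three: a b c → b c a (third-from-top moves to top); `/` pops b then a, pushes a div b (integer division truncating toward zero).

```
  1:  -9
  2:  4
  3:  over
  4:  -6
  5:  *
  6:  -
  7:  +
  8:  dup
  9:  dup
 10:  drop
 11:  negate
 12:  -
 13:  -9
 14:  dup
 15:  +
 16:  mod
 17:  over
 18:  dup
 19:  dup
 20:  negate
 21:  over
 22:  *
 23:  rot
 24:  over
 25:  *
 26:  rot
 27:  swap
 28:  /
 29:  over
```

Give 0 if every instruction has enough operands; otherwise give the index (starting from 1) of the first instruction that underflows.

-9     → -9
4      → -9 4
over   → -9 4 -9
-6     → -9 4 -9 -6
*      → -9 4 54
-      → -9 -50
+      → -59
dup    → -59 -59
dup    → -59 -59 -59
drop   → -59 -59
negate → -59 59
-      → -118
-9     → -118 -9
dup    → -118 -9 -9
+      → -118 -18
mod    → -10
over  — needs 2 operands, stack has 1 → underflow

17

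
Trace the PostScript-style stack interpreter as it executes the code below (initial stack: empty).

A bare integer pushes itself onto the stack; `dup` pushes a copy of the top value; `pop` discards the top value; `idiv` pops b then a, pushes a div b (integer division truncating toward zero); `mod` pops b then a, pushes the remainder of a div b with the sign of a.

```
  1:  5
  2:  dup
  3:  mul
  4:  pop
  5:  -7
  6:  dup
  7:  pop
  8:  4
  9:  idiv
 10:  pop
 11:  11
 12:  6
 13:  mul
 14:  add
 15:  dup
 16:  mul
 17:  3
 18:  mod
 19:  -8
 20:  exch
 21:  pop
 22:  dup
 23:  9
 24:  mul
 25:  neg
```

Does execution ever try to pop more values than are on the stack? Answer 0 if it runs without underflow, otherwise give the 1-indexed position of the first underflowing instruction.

5    : 5
dup  : 5 5
mul  : 25
pop  : (empty)
-7   : -7
dup  : -7 -7
pop  : -7
4    : -7 4
idiv : -1
pop  : (empty)
11   : 11
6    : 11 6
mul  : 66
add  — needs 2 operands, stack has 1 → underflow

14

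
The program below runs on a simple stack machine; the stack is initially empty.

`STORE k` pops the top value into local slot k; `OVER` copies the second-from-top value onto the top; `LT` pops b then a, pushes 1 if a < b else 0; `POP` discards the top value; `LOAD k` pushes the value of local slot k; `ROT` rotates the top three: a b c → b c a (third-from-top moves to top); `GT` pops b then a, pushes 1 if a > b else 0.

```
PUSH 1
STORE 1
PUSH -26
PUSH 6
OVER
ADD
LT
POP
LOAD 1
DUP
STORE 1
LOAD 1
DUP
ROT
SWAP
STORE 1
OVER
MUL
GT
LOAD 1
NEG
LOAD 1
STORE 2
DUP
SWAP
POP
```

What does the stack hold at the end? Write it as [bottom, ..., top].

PUSH 1    [1]
STORE 1   []
PUSH -26  [-26]
PUSH 6    [-26, 6]
OVER      [-26, 6, -26]
ADD       [-26, -20]
LT        [1]
POP       []
LOAD 1    [1]
DUP       [1, 1]
STORE 1   [1]
LOAD 1    [1, 1]
DUP       [1, 1, 1]
ROT       [1, 1, 1]
SWAP      [1, 1, 1]
STORE 1   [1, 1]
OVER      [1, 1, 1]
MUL       [1, 1]
GT        [0]
LOAD 1    [0, 1]
NEG       [0, -1]
LOAD 1    [0, -1, 1]
STORE 2   [0, -1]
DUP       [0, -1, -1]
SWAP      [0, -1, -1]
POP       [0, -1]

[0, -1]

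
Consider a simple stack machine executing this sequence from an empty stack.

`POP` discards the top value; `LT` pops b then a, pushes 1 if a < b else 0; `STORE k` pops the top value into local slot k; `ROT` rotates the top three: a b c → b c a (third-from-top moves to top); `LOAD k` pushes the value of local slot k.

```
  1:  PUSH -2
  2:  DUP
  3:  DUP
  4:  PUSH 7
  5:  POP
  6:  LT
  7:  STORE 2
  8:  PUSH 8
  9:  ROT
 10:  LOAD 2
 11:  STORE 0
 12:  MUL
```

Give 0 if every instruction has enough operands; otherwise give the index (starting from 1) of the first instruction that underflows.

PUSH -2 : [-2]
DUP     : [-2, -2]
DUP     : [-2, -2, -2]
PUSH 7  : [-2, -2, -2, 7]
POP     : [-2, -2, -2]
LT      : [-2, 0]
STORE 2 : [-2]
PUSH 8  : [-2, 8]
ROT  — needs 3 operands, stack has 2 → underflow

9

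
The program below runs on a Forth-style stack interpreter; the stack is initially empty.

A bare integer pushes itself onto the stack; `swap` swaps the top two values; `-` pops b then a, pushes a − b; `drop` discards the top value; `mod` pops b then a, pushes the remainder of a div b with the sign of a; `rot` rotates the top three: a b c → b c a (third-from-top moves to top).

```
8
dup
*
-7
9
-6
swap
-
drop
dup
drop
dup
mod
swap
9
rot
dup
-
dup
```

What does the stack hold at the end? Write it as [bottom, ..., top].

8     8
dup   8 8
*     64
-7    64 -7
9     64 -7 9
-6    64 -7 9 -6
swap  64 -7 -6 9
-     64 -7 -15
drop  64 -7
dup   64 -7 -7
drop  64 -7
dup   64 -7 -7
mod   64 0
swap  0 64
9     0 64 9
rot   64 9 0
dup   64 9 0 0
-     64 9 0
dup   64 9 0 0

[64, 9, 0, 0]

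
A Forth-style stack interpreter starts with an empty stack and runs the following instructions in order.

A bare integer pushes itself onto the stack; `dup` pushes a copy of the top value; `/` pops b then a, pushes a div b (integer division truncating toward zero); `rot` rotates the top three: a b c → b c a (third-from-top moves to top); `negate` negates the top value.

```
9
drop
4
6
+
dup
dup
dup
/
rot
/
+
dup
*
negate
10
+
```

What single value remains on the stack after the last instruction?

-90

9      : 9
drop   : (empty)
4      : 4
6      : 4 6
+      : 10
dup    : 10 10
dup    : 10 10 10
dup    : 10 10 10 10
/      : 10 10 1
rot    : 10 1 10
/      : 10 0
+      : 10
dup    : 10 10
*      : 100
negate : -100
10     : -100 10
+      : -90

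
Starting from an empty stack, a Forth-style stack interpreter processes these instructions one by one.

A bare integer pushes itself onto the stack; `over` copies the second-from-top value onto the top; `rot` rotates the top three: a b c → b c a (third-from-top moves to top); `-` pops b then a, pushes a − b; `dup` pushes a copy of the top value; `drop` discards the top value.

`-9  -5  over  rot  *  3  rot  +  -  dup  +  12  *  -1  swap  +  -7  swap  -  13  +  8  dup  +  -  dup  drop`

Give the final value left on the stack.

-2001

-9   : -9
-5   : -9 -5
over : -9 -5 -9
rot  : -5 -9 -9
*    : -5 81
3    : -5 81 3
rot  : 81 3 -5
+    : 81 -2
-    : 83
dup  : 83 83
+    : 166
12   : 166 12
*    : 1992
-1   : 1992 -1
swap : -1 1992
+    : 1991
-7   : 1991 -7
swap : -7 1991
-    : -1998
13   : -1998 13
+    : -1985
8    : -1985 8
dup  : -1985 8 8
+    : -1985 16
-    : -2001
dup  : -2001 -2001
drop : -2001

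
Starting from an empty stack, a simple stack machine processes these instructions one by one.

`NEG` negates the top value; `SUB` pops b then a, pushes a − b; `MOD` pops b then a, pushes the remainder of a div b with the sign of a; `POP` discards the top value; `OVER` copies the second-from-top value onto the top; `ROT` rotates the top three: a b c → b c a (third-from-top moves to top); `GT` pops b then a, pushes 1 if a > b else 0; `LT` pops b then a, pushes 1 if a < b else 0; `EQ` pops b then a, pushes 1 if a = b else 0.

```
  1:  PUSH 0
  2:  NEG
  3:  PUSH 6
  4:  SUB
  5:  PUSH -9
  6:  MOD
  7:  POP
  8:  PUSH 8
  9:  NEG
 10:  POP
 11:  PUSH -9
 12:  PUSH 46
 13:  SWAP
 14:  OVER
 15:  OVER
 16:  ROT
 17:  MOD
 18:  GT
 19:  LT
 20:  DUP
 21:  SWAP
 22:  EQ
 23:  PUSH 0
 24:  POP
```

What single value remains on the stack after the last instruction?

1

PUSH 0  : 0
NEG     : 0
PUSH 6  : 0 6
SUB     : -6
PUSH -9 : -6 -9
MOD     : -6
POP     : (empty)
PUSH 8  : 8
NEG     : -8
POP     : (empty)
PUSH -9 : -9
PUSH 46 : -9 46
SWAP    : 46 -9
OVER    : 46 -9 46
OVER    : 46 -9 46 -9
ROT     : 46 46 -9 -9
MOD     : 46 46 0
GT      : 46 1
LT      : 0
DUP     : 0 0
SWAP    : 0 0
EQ      : 1
PUSH 0  : 1 0
POP     : 1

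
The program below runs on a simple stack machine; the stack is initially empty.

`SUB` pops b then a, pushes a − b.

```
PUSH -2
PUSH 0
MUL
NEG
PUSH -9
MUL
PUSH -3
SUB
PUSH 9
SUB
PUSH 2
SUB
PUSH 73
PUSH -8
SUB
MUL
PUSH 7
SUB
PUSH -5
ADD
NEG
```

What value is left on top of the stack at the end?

PUSH -2  -2
PUSH 0   -2 0
MUL      0
NEG      0
PUSH -9  0 -9
MUL      0
PUSH -3  0 -3
SUB      3
PUSH 9   3 9
SUB      -6
PUSH 2   -6 2
SUB      -8
PUSH 73  -8 73
PUSH -8  -8 73 -8
SUB      -8 81
MUL      -648
PUSH 7   -648 7
SUB      -655
PUSH -5  -655 -5
ADD      -660
NEG      660

660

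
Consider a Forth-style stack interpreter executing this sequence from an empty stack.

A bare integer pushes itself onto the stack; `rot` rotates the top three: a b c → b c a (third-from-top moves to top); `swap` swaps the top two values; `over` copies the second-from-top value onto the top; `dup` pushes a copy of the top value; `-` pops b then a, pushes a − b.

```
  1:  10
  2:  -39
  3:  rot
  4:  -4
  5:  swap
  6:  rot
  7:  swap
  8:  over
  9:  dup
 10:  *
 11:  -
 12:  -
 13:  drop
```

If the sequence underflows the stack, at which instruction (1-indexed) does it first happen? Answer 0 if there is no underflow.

10  → 10
-39 → 10 -39
rot  — needs 3 operands, stack has 2 → underflow

3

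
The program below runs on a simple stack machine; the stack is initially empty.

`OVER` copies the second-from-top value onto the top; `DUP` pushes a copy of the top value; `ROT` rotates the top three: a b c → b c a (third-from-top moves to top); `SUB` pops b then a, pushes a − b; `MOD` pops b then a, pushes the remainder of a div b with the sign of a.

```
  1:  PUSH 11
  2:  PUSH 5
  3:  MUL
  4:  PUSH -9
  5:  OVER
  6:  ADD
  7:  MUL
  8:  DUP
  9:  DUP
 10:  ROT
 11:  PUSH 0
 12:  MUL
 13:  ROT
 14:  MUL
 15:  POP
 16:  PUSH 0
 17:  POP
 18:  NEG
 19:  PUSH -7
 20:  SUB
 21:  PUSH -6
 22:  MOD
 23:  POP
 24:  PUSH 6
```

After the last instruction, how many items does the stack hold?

1

PUSH 11 -> [11]
PUSH 5  -> [11, 5]
MUL     -> [55]
PUSH -9 -> [55, -9]
OVER    -> [55, -9, 55]
ADD     -> [55, 46]
MUL     -> [2530]
DUP     -> [2530, 2530]
DUP     -> [2530, 2530, 2530]
ROT     -> [2530, 2530, 2530]
PUSH 0  -> [2530, 2530, 2530, 0]
MUL     -> [2530, 2530, 0]
ROT     -> [2530, 0, 2530]
MUL     -> [2530, 0]
POP     -> [2530]
PUSH 0  -> [2530, 0]
POP     -> [2530]
NEG     -> [-2530]
PUSH -7 -> [-2530, -7]
SUB     -> [-2523]
PUSH -6 -> [-2523, -6]
MOD     -> [-3]
POP     -> []
PUSH 6  -> [6]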